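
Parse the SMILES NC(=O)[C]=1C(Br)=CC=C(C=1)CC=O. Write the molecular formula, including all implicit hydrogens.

Walk through each heavy atom and fill implicit hydrogens from standard valence (C 4, N 3, O 2, S 2, halogen 1):
  atom 1: N, bond orders sum to 1 (valence 3) → 2 H
  atom 2: C, bond orders sum to 4 (valence 4) → 0 H
  atom 3: O, bond orders sum to 2 (valence 2) → 0 H
  atom 4: C with explicit H count 0
  atom 5: C, bond orders sum to 4 (valence 4) → 0 H
  atom 6: Br (halogen, monovalent) → 0 H
  atom 7: C, bond orders sum to 3 (valence 4) → 1 H
  atom 8: C, bond orders sum to 3 (valence 4) → 1 H
  atom 9: C, bond orders sum to 4 (valence 4) → 0 H
  atom 10: C, bond orders sum to 3 (valence 4) → 1 H
  atom 11: C, bond orders sum to 2 (valence 4) → 2 H
  atom 12: C, bond orders sum to 3 (valence 4) → 1 H
  atom 13: O, bond orders sum to 2 (valence 2) → 0 H
Totals → C:9, H:8, Br:1, N:1, O:2.

C9H8BrNO2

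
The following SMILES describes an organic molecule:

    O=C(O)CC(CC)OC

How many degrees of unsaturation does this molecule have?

1

Degree of unsaturation = (number of rings) + (number of π bonds).
Ring closures in the SMILES: 0.
π bonds: 1 double bond (each 1 DoU) → 1 DoU from unsaturation.
Total DoU = 0 + 1 = 1.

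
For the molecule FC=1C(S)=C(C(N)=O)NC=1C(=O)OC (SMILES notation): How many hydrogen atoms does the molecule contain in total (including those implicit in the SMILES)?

Walk through each heavy atom and fill implicit hydrogens from standard valence (C 4, N 3, O 2, S 2, halogen 1):
  atom 1: F (halogen, monovalent) → 0 H
  atom 2: C, bond orders sum to 4 (valence 4) → 0 H
  atom 3: C, bond orders sum to 4 (valence 4) → 0 H
  atom 4: S, bond orders sum to 1 (valence 2) → 1 H
  atom 5: C, bond orders sum to 4 (valence 4) → 0 H
  atom 6: C, bond orders sum to 4 (valence 4) → 0 H
  atom 7: N, bond orders sum to 1 (valence 3) → 2 H
  atom 8: O, bond orders sum to 2 (valence 2) → 0 H
  atom 9: N, bond orders sum to 2 (valence 3) → 1 H
  atom 10: C, bond orders sum to 4 (valence 4) → 0 H
  atom 11: C, bond orders sum to 4 (valence 4) → 0 H
  atom 12: O, bond orders sum to 2 (valence 2) → 0 H
  atom 13: O, bond orders sum to 2 (valence 2) → 0 H
  atom 14: C, bond orders sum to 1 (valence 4) → 3 H
Total hydrogens: 7.

7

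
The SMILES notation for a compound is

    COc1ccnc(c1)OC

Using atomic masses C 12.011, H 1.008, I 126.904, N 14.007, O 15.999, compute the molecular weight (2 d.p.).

First, the molecular formula is C7H9NO2 (counting implicit H from valence).
  C: 7 × 12.011 = 84.077
  H: 9 × 1.008 = 9.072
  N: 1 × 14.007 = 14.007
  O: 2 × 15.999 = 31.998
Sum: 7×12.011 + 9×1.008 + 1×14.007 + 2×15.999 = 139.154 → 139.15 g/mol.

139.15 g/mol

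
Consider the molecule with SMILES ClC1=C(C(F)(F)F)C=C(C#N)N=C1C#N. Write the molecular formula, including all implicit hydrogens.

Walk through each heavy atom and fill implicit hydrogens from standard valence (C 4, N 3, O 2, S 2, halogen 1):
  atom 1: Cl (halogen, monovalent) → 0 H
  atom 2: C, bond orders sum to 4 (valence 4) → 0 H
  atom 3: C, bond orders sum to 4 (valence 4) → 0 H
  atom 4: C, bond orders sum to 4 (valence 4) → 0 H
  atom 5: F (halogen, monovalent) → 0 H
  atom 6: F (halogen, monovalent) → 0 H
  atom 7: F (halogen, monovalent) → 0 H
  atom 8: C, bond orders sum to 3 (valence 4) → 1 H
  atom 9: C, bond orders sum to 4 (valence 4) → 0 H
  atom 10: C, bond orders sum to 4 (valence 4) → 0 H
  atom 11: N, bond orders sum to 3 (valence 3) → 0 H
  atom 12: N, bond orders sum to 3 (valence 3) → 0 H
  atom 13: C, bond orders sum to 4 (valence 4) → 0 H
  atom 14: C, bond orders sum to 4 (valence 4) → 0 H
  atom 15: N, bond orders sum to 3 (valence 3) → 0 H
Totals → C:8, H:1, Cl:1, F:3, N:3.

C8HClF3N3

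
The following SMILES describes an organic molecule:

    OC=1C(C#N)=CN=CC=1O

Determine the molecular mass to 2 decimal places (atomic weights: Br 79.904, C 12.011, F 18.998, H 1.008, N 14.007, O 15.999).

First, the molecular formula is C6H4N2O2 (counting implicit H from valence).
  C: 6 × 12.011 = 72.066
  H: 4 × 1.008 = 4.032
  N: 2 × 14.007 = 28.014
  O: 2 × 15.999 = 31.998
Sum: 6×12.011 + 4×1.008 + 2×14.007 + 2×15.999 = 136.110 → 136.11 g/mol.

136.11 g/mol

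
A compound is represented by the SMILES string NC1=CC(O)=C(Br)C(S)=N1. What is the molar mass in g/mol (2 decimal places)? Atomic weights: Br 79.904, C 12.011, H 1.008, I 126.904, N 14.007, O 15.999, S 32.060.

221.07 g/mol

First, the molecular formula is C5H5BrN2OS (counting implicit H from valence).
  Br: 1 × 79.904 = 79.904
  C: 5 × 12.011 = 60.055
  H: 5 × 1.008 = 5.040
  N: 2 × 14.007 = 28.014
  O: 1 × 15.999 = 15.999
  S: 1 × 32.060 = 32.060
Sum: 1×79.904 + 5×12.011 + 5×1.008 + 2×14.007 + 1×15.999 + 1×32.060 = 221.072 → 221.07 g/mol.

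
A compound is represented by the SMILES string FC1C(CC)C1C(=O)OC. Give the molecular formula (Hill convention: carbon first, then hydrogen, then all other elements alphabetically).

C7H11FO2

Walk through each heavy atom and fill implicit hydrogens from standard valence (C 4, N 3, O 2, S 2, halogen 1):
  atom 1: F (halogen, monovalent) → 0 H
  atom 2: C, bond orders sum to 3 (valence 4) → 1 H
  atom 3: C, bond orders sum to 3 (valence 4) → 1 H
  atom 4: C, bond orders sum to 2 (valence 4) → 2 H
  atom 5: C, bond orders sum to 1 (valence 4) → 3 H
  atom 6: C, bond orders sum to 3 (valence 4) → 1 H
  atom 7: C, bond orders sum to 4 (valence 4) → 0 H
  atom 8: O, bond orders sum to 2 (valence 2) → 0 H
  atom 9: O, bond orders sum to 2 (valence 2) → 0 H
  atom 10: C, bond orders sum to 1 (valence 4) → 3 H
Totals → C:7, H:11, F:1, O:2.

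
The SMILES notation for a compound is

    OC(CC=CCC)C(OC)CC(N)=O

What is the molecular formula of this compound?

C10H19NO3

Walk through each heavy atom and fill implicit hydrogens from standard valence (C 4, N 3, O 2, S 2, halogen 1):
  atom 1: O, bond orders sum to 1 (valence 2) → 1 H
  atom 2: C, bond orders sum to 3 (valence 4) → 1 H
  atom 3: C, bond orders sum to 2 (valence 4) → 2 H
  atom 4: C, bond orders sum to 3 (valence 4) → 1 H
  atom 5: C, bond orders sum to 3 (valence 4) → 1 H
  atom 6: C, bond orders sum to 2 (valence 4) → 2 H
  atom 7: C, bond orders sum to 1 (valence 4) → 3 H
  atom 8: C, bond orders sum to 3 (valence 4) → 1 H
  atom 9: O, bond orders sum to 2 (valence 2) → 0 H
  atom 10: C, bond orders sum to 1 (valence 4) → 3 H
  atom 11: C, bond orders sum to 2 (valence 4) → 2 H
  atom 12: C, bond orders sum to 4 (valence 4) → 0 H
  atom 13: N, bond orders sum to 1 (valence 3) → 2 H
  atom 14: O, bond orders sum to 2 (valence 2) → 0 H
Totals → C:10, H:19, N:1, O:3.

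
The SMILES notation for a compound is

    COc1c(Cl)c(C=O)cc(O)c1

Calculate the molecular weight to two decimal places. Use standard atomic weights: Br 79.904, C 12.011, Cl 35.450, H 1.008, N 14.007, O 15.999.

186.59 g/mol

First, the molecular formula is C8H7ClO3 (counting implicit H from valence).
  C: 8 × 12.011 = 96.088
  Cl: 1 × 35.450 = 35.450
  H: 7 × 1.008 = 7.056
  O: 3 × 15.999 = 47.997
Sum: 8×12.011 + 1×35.450 + 7×1.008 + 3×15.999 = 186.591 → 186.59 g/mol.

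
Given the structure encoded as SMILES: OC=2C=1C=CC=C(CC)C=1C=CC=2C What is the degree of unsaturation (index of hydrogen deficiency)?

Molecular formula: C13H14O.
DoU = (2C + 2 + N − H − X) / 2, where X is the halogen count and O/S are ignored.
    = (2·13 + 2 + 0 − 14 − 0) / 2 = 14 / 2 = 7.

7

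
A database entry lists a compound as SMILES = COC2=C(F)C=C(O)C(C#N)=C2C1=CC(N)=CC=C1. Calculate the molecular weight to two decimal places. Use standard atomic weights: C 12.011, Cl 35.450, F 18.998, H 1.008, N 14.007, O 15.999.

First, the molecular formula is C14H11FN2O2 (counting implicit H from valence).
  C: 14 × 12.011 = 168.154
  F: 1 × 18.998 = 18.998
  H: 11 × 1.008 = 11.088
  N: 2 × 14.007 = 28.014
  O: 2 × 15.999 = 31.998
Sum: 14×12.011 + 1×18.998 + 11×1.008 + 2×14.007 + 2×15.999 = 258.252 → 258.25 g/mol.

258.25 g/mol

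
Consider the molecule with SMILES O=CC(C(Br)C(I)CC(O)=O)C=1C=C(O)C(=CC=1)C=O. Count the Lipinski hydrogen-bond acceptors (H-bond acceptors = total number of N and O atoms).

N atoms: 0; O atoms: 5.
Lipinski HBA = 0 + 5 = 5.

5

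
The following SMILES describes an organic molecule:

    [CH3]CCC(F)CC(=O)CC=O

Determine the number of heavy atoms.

11

Every atom symbol written in the SMILES (organic subset) is one heavy atom; implicit H are not written.
Heavy atoms by element → C:8, F:1, O:2.
Total: 11.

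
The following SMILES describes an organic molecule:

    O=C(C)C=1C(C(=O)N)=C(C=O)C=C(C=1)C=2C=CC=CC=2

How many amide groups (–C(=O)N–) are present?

The amide motif appears at heavy-atom position 6 in the SMILES.
Other groups present: 1 aldehyde, 1 ketone.
Amide count: 1.

1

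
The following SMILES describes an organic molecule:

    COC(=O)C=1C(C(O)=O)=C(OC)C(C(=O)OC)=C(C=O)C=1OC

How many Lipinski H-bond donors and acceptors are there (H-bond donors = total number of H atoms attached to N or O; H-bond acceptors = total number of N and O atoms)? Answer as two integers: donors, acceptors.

1, 9

Donors: find every N or O and count the H atoms it carries.
  atom 2 (O): bond orders sum to 2 → 0 H
  atom 4 (O): bond orders sum to 2 → 0 H
  atom 8 (O): bond orders sum to 1 → 1 H
  atom 9 (O): bond orders sum to 2 → 0 H
  atom 11 (O): bond orders sum to 2 → 0 H
  atom 15 (O): bond orders sum to 2 → 0 H
  atom 16 (O): bond orders sum to 2 → 0 H
  atom 20 (O): bond orders sum to 2 → 0 H
  atom 22 (O): bond orders sum to 2 → 0 H
Lipinski HBD = 1.
Acceptors: N atoms = 0, O atoms = 9 → HBA = 9.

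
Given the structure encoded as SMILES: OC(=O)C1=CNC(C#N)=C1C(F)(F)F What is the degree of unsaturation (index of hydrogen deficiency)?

Degree of unsaturation = (number of rings) + (number of π bonds).
Ring closures in the SMILES: 1.
π bonds: 3 double bonds (each 1 DoU), 1 triple bond (each 2 DoU) → 5 DoU from unsaturation.
Total DoU = 1 + 5 = 6.

6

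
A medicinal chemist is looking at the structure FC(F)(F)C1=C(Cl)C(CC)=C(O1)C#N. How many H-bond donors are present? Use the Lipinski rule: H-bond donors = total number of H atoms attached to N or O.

Donors: find every N or O and count the H atoms it carries.
  atom 12 (O): bond orders sum to 2 → 0 H
  atom 14 (N): bond orders sum to 3 → 0 H
Lipinski HBD = 0.

0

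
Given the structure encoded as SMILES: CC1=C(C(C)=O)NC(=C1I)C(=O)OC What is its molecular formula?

Walk through each heavy atom and fill implicit hydrogens from standard valence (C 4, N 3, O 2, S 2, halogen 1):
  atom 1: C, bond orders sum to 1 (valence 4) → 3 H
  atom 2: C, bond orders sum to 4 (valence 4) → 0 H
  atom 3: C, bond orders sum to 4 (valence 4) → 0 H
  atom 4: C, bond orders sum to 4 (valence 4) → 0 H
  atom 5: C, bond orders sum to 1 (valence 4) → 3 H
  atom 6: O, bond orders sum to 2 (valence 2) → 0 H
  atom 7: N, bond orders sum to 2 (valence 3) → 1 H
  atom 8: C, bond orders sum to 4 (valence 4) → 0 H
  atom 9: C, bond orders sum to 4 (valence 4) → 0 H
  atom 10: I (halogen, monovalent) → 0 H
  atom 11: C, bond orders sum to 4 (valence 4) → 0 H
  atom 12: O, bond orders sum to 2 (valence 2) → 0 H
  atom 13: O, bond orders sum to 2 (valence 2) → 0 H
  atom 14: C, bond orders sum to 1 (valence 4) → 3 H
Totals → C:9, H:10, I:1, N:1, O:3.
In Hill order: C9H10INO3.

C9H10INO3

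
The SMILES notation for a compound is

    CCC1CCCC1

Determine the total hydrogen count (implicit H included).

Walk through each heavy atom and fill implicit hydrogens from standard valence (C 4, N 3, O 2, S 2, halogen 1):
  atom 1: C, bond orders sum to 1 (valence 4) → 3 H
  atom 2: C, bond orders sum to 2 (valence 4) → 2 H
  atom 3: C, bond orders sum to 3 (valence 4) → 1 H
  atom 4: C, bond orders sum to 2 (valence 4) → 2 H
  atom 5: C, bond orders sum to 2 (valence 4) → 2 H
  atom 6: C, bond orders sum to 2 (valence 4) → 2 H
  atom 7: C, bond orders sum to 2 (valence 4) → 2 H
Total hydrogens: 14.

14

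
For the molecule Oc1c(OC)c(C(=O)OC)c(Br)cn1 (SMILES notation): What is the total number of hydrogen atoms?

8

Walk through each heavy atom and fill implicit hydrogens from standard valence (C 4, N 3, O 2, S 2, halogen 1); for lowercase aromatic atoms, an aromatic c carries 1 H when it has two neighbours and 0 H with three, and aromatic n carries 0 H:
  atom 1: O, bond orders sum to 1 (valence 2) → 1 H
  atom 2: aromatic c, 3 neighbours → 0 H
  atom 3: aromatic c, 3 neighbours → 0 H
  atom 4: O, bond orders sum to 2 (valence 2) → 0 H
  atom 5: C, bond orders sum to 1 (valence 4) → 3 H
  atom 6: aromatic c, 3 neighbours → 0 H
  atom 7: C, bond orders sum to 4 (valence 4) → 0 H
  atom 8: O, bond orders sum to 2 (valence 2) → 0 H
  atom 9: O, bond orders sum to 2 (valence 2) → 0 H
  atom 10: C, bond orders sum to 1 (valence 4) → 3 H
  atom 11: aromatic c, 3 neighbours → 0 H
  atom 12: Br (halogen, monovalent) → 0 H
  atom 13: aromatic c, 2 neighbours → 1 H
  atom 14: aromatic n, 2 neighbours → 0 H
Total hydrogens: 8.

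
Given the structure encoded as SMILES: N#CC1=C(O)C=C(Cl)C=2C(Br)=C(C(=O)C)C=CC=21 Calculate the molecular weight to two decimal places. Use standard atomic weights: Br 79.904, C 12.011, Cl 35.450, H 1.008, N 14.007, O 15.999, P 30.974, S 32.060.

324.56 g/mol

First, the molecular formula is C13H7BrClNO2 (counting implicit H from valence).
  Br: 1 × 79.904 = 79.904
  C: 13 × 12.011 = 156.143
  Cl: 1 × 35.450 = 35.450
  H: 7 × 1.008 = 7.056
  N: 1 × 14.007 = 14.007
  O: 2 × 15.999 = 31.998
Sum: 1×79.904 + 13×12.011 + 1×35.450 + 7×1.008 + 1×14.007 + 2×15.999 = 324.558 → 324.56 g/mol.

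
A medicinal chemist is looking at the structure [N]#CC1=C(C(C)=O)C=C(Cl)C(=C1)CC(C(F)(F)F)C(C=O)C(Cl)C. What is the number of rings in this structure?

In SMILES, each pair of matching ring-closure digits denotes one ring-closing bond; the number of such bonds equals the number of independent rings.
Ring-closure bonds here: 1.

1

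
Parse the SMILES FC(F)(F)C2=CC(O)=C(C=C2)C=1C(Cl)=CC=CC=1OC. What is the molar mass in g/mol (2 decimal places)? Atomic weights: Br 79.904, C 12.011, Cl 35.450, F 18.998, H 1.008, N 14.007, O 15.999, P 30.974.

302.68 g/mol

First, the molecular formula is C14H10ClF3O2 (counting implicit H from valence).
  C: 14 × 12.011 = 168.154
  Cl: 1 × 35.450 = 35.450
  F: 3 × 18.998 = 56.994
  H: 10 × 1.008 = 10.080
  O: 2 × 15.999 = 31.998
Sum: 14×12.011 + 1×35.450 + 3×18.998 + 10×1.008 + 2×15.999 = 302.676 → 302.68 g/mol.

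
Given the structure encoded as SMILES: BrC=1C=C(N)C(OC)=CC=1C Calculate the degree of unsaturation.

4

Molecular formula: C8H10BrNO.
DoU = (2C + 2 + N − H − X) / 2, where X is the halogen count and O/S are ignored.
    = (2·8 + 2 + 1 − 10 − 1) / 2 = 8 / 2 = 4.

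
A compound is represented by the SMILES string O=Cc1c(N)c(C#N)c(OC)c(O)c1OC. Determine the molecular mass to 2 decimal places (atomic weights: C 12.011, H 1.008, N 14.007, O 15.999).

First, the molecular formula is C10H10N2O4 (counting implicit H from valence).
  C: 10 × 12.011 = 120.110
  H: 10 × 1.008 = 10.080
  N: 2 × 14.007 = 28.014
  O: 4 × 15.999 = 63.996
Sum: 10×12.011 + 10×1.008 + 2×14.007 + 4×15.999 = 222.200 → 222.20 g/mol.

222.20 g/mol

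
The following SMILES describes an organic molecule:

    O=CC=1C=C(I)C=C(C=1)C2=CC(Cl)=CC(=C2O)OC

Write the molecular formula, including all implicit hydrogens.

Walk through each heavy atom and fill implicit hydrogens from standard valence (C 4, N 3, O 2, S 2, halogen 1):
  atom 1: O, bond orders sum to 2 (valence 2) → 0 H
  atom 2: C, bond orders sum to 3 (valence 4) → 1 H
  atom 3: C, bond orders sum to 4 (valence 4) → 0 H
  atom 4: C, bond orders sum to 3 (valence 4) → 1 H
  atom 5: C, bond orders sum to 4 (valence 4) → 0 H
  atom 6: I (halogen, monovalent) → 0 H
  atom 7: C, bond orders sum to 3 (valence 4) → 1 H
  atom 8: C, bond orders sum to 4 (valence 4) → 0 H
  atom 9: C, bond orders sum to 3 (valence 4) → 1 H
  atom 10: C, bond orders sum to 4 (valence 4) → 0 H
  atom 11: C, bond orders sum to 3 (valence 4) → 1 H
  atom 12: C, bond orders sum to 4 (valence 4) → 0 H
  atom 13: Cl (halogen, monovalent) → 0 H
  atom 14: C, bond orders sum to 3 (valence 4) → 1 H
  atom 15: C, bond orders sum to 4 (valence 4) → 0 H
  atom 16: C, bond orders sum to 4 (valence 4) → 0 H
  atom 17: O, bond orders sum to 1 (valence 2) → 1 H
  atom 18: O, bond orders sum to 2 (valence 2) → 0 H
  atom 19: C, bond orders sum to 1 (valence 4) → 3 H
Totals → C:14, H:10, Cl:1, I:1, O:3.

C14H10ClIO3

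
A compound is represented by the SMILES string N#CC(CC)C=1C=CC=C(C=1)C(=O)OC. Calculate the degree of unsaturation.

Degree of unsaturation = (number of rings) + (number of π bonds).
Ring closures in the SMILES: 1.
π bonds: 4 double bonds (each 1 DoU), 1 triple bond (each 2 DoU) → 6 DoU from unsaturation.
Total DoU = 1 + 6 = 7.

7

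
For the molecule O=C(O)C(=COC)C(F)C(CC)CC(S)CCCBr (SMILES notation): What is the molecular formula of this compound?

C13H22BrFO3S

Walk through each heavy atom and fill implicit hydrogens from standard valence (C 4, N 3, O 2, S 2, halogen 1):
  atom 1: O, bond orders sum to 2 (valence 2) → 0 H
  atom 2: C, bond orders sum to 4 (valence 4) → 0 H
  atom 3: O, bond orders sum to 1 (valence 2) → 1 H
  atom 4: C, bond orders sum to 4 (valence 4) → 0 H
  atom 5: C, bond orders sum to 3 (valence 4) → 1 H
  atom 6: O, bond orders sum to 2 (valence 2) → 0 H
  atom 7: C, bond orders sum to 1 (valence 4) → 3 H
  atom 8: C, bond orders sum to 3 (valence 4) → 1 H
  atom 9: F (halogen, monovalent) → 0 H
  atom 10: C, bond orders sum to 3 (valence 4) → 1 H
  atom 11: C, bond orders sum to 2 (valence 4) → 2 H
  atom 12: C, bond orders sum to 1 (valence 4) → 3 H
  atom 13: C, bond orders sum to 2 (valence 4) → 2 H
  atom 14: C, bond orders sum to 3 (valence 4) → 1 H
  atom 15: S, bond orders sum to 1 (valence 2) → 1 H
  atom 16: C, bond orders sum to 2 (valence 4) → 2 H
  atom 17: C, bond orders sum to 2 (valence 4) → 2 H
  atom 18: C, bond orders sum to 2 (valence 4) → 2 H
  atom 19: Br (halogen, monovalent) → 0 H
Totals → C:13, H:22, Br:1, F:1, O:3, S:1.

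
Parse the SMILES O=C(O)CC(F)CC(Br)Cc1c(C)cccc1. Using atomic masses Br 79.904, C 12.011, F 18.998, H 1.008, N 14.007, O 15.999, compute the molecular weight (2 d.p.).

First, the molecular formula is C13H16BrFO2 (counting implicit H from valence).
  Br: 1 × 79.904 = 79.904
  C: 13 × 12.011 = 156.143
  F: 1 × 18.998 = 18.998
  H: 16 × 1.008 = 16.128
  O: 2 × 15.999 = 31.998
Sum: 1×79.904 + 13×12.011 + 1×18.998 + 16×1.008 + 2×15.999 = 303.171 → 303.17 g/mol.

303.17 g/mol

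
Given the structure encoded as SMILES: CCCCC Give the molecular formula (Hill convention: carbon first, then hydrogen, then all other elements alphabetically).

Walk through each heavy atom and fill implicit hydrogens from standard valence (C 4, N 3, O 2, S 2, halogen 1):
  atom 1: C, bond orders sum to 1 (valence 4) → 3 H
  atom 2: C, bond orders sum to 2 (valence 4) → 2 H
  atom 3: C, bond orders sum to 2 (valence 4) → 2 H
  atom 4: C, bond orders sum to 2 (valence 4) → 2 H
  atom 5: C, bond orders sum to 1 (valence 4) → 3 H
Totals → C:5, H:12.
In Hill order: C5H12.

C5H12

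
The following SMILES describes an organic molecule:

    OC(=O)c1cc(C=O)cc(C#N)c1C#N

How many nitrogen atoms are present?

2

Scan the SMILES for N atoms (remember two-letter symbols like Cl and Br are single atoms).
Nitrogen count: 2.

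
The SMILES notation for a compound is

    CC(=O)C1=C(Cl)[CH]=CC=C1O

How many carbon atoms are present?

8

Count every carbon token in the SMILES (each C, including those in ring-closure positions and inside branches).
Carbon count: 8.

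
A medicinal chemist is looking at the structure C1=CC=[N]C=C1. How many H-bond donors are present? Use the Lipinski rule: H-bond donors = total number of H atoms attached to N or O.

Donors: find every N or O and count the H atoms it carries.
  atom 4 (N): bond orders sum to 3 → 0 H
Lipinski HBD = 0.

0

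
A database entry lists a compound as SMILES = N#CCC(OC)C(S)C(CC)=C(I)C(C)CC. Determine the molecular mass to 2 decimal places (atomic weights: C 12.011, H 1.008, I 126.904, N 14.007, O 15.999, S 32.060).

367.29 g/mol

First, the molecular formula is C13H22INOS (counting implicit H from valence).
  C: 13 × 12.011 = 156.143
  H: 22 × 1.008 = 22.176
  I: 1 × 126.904 = 126.904
  N: 1 × 14.007 = 14.007
  O: 1 × 15.999 = 15.999
  S: 1 × 32.060 = 32.060
Sum: 13×12.011 + 22×1.008 + 1×126.904 + 1×14.007 + 1×15.999 + 1×32.060 = 367.289 → 367.29 g/mol.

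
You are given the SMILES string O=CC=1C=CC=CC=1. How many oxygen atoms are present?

1

Scan the SMILES for O atoms (remember two-letter symbols like Cl and Br are single atoms).
Oxygen count: 1.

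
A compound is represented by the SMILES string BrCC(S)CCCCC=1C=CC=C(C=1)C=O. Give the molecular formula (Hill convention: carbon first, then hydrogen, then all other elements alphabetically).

C13H17BrOS

Walk through each heavy atom and fill implicit hydrogens from standard valence (C 4, N 3, O 2, S 2, halogen 1):
  atom 1: Br (halogen, monovalent) → 0 H
  atom 2: C, bond orders sum to 2 (valence 4) → 2 H
  atom 3: C, bond orders sum to 3 (valence 4) → 1 H
  atom 4: S, bond orders sum to 1 (valence 2) → 1 H
  atom 5: C, bond orders sum to 2 (valence 4) → 2 H
  atom 6: C, bond orders sum to 2 (valence 4) → 2 H
  atom 7: C, bond orders sum to 2 (valence 4) → 2 H
  atom 8: C, bond orders sum to 2 (valence 4) → 2 H
  atom 9: C, bond orders sum to 4 (valence 4) → 0 H
  atom 10: C, bond orders sum to 3 (valence 4) → 1 H
  atom 11: C, bond orders sum to 3 (valence 4) → 1 H
  atom 12: C, bond orders sum to 3 (valence 4) → 1 H
  atom 13: C, bond orders sum to 4 (valence 4) → 0 H
  atom 14: C, bond orders sum to 3 (valence 4) → 1 H
  atom 15: C, bond orders sum to 3 (valence 4) → 1 H
  atom 16: O, bond orders sum to 2 (valence 2) → 0 H
Totals → C:13, H:17, Br:1, O:1, S:1.
In Hill order: C13H17BrOS.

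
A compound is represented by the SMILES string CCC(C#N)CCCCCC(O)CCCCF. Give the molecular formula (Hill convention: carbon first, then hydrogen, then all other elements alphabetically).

Walk through each heavy atom and fill implicit hydrogens from standard valence (C 4, N 3, O 2, S 2, halogen 1):
  atom 1: C, bond orders sum to 1 (valence 4) → 3 H
  atom 2: C, bond orders sum to 2 (valence 4) → 2 H
  atom 3: C, bond orders sum to 3 (valence 4) → 1 H
  atom 4: C, bond orders sum to 4 (valence 4) → 0 H
  atom 5: N, bond orders sum to 3 (valence 3) → 0 H
  atom 6: C, bond orders sum to 2 (valence 4) → 2 H
  atom 7: C, bond orders sum to 2 (valence 4) → 2 H
  atom 8: C, bond orders sum to 2 (valence 4) → 2 H
  atom 9: C, bond orders sum to 2 (valence 4) → 2 H
  atom 10: C, bond orders sum to 2 (valence 4) → 2 H
  atom 11: C, bond orders sum to 3 (valence 4) → 1 H
  atom 12: O, bond orders sum to 1 (valence 2) → 1 H
  atom 13: C, bond orders sum to 2 (valence 4) → 2 H
  atom 14: C, bond orders sum to 2 (valence 4) → 2 H
  atom 15: C, bond orders sum to 2 (valence 4) → 2 H
  atom 16: C, bond orders sum to 2 (valence 4) → 2 H
  atom 17: F (halogen, monovalent) → 0 H
Totals → C:14, H:26, F:1, N:1, O:1.

C14H26FNO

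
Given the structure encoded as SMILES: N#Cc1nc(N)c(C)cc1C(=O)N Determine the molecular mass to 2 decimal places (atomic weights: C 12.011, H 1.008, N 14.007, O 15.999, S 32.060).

First, the molecular formula is C8H8N4O (counting implicit H from valence).
  C: 8 × 12.011 = 96.088
  H: 8 × 1.008 = 8.064
  N: 4 × 14.007 = 56.028
  O: 1 × 15.999 = 15.999
Sum: 8×12.011 + 8×1.008 + 4×14.007 + 1×15.999 = 176.179 → 176.18 g/mol.

176.18 g/mol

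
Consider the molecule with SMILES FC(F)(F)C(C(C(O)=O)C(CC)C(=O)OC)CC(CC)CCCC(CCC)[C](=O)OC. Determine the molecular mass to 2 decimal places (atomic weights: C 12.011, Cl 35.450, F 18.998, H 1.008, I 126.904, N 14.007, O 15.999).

First, the molecular formula is C22H37F3O6 (counting implicit H from valence).
  C: 22 × 12.011 = 264.242
  F: 3 × 18.998 = 56.994
  H: 37 × 1.008 = 37.296
  O: 6 × 15.999 = 95.994
Sum: 22×12.011 + 3×18.998 + 37×1.008 + 6×15.999 = 454.526 → 454.53 g/mol.

454.53 g/mol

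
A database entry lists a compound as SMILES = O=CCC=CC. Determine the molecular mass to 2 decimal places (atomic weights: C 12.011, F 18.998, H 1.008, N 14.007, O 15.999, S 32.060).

84.12 g/mol

First, the molecular formula is C5H8O (counting implicit H from valence).
  C: 5 × 12.011 = 60.055
  H: 8 × 1.008 = 8.064
  O: 1 × 15.999 = 15.999
Sum: 5×12.011 + 8×1.008 + 1×15.999 = 84.118 → 84.12 g/mol.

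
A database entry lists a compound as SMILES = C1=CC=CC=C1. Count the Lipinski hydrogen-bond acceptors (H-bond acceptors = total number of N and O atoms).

0

N atoms: 0; O atoms: 0.
Lipinski HBA = 0 + 0 = 0.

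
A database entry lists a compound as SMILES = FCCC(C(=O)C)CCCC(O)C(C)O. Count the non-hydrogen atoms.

15

Every atom symbol written in the SMILES (organic subset) is one heavy atom; implicit H are not written.
Heavy atoms by element → C:11, F:1, O:3.
Total: 15.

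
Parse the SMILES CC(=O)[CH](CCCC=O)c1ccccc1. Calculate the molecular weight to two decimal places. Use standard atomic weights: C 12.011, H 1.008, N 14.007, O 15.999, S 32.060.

First, the molecular formula is C13H16O2 (counting implicit H from valence).
  C: 13 × 12.011 = 156.143
  H: 16 × 1.008 = 16.128
  O: 2 × 15.999 = 31.998
Sum: 13×12.011 + 16×1.008 + 2×15.999 = 204.269 → 204.27 g/mol.

204.27 g/mol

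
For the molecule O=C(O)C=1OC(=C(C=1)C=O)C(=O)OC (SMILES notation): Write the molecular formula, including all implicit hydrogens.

C8H6O6

Walk through each heavy atom and fill implicit hydrogens from standard valence (C 4, N 3, O 2, S 2, halogen 1):
  atom 1: O, bond orders sum to 2 (valence 2) → 0 H
  atom 2: C, bond orders sum to 4 (valence 4) → 0 H
  atom 3: O, bond orders sum to 1 (valence 2) → 1 H
  atom 4: C, bond orders sum to 4 (valence 4) → 0 H
  atom 5: O, bond orders sum to 2 (valence 2) → 0 H
  atom 6: C, bond orders sum to 4 (valence 4) → 0 H
  atom 7: C, bond orders sum to 4 (valence 4) → 0 H
  atom 8: C, bond orders sum to 3 (valence 4) → 1 H
  atom 9: C, bond orders sum to 3 (valence 4) → 1 H
  atom 10: O, bond orders sum to 2 (valence 2) → 0 H
  atom 11: C, bond orders sum to 4 (valence 4) → 0 H
  atom 12: O, bond orders sum to 2 (valence 2) → 0 H
  atom 13: O, bond orders sum to 2 (valence 2) → 0 H
  atom 14: C, bond orders sum to 1 (valence 4) → 3 H
Totals → C:8, H:6, O:6.
In Hill order: C8H6O6.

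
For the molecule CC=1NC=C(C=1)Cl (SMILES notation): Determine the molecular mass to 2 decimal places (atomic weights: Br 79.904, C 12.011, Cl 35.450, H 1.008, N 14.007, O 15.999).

First, the molecular formula is C5H6ClN (counting implicit H from valence).
  C: 5 × 12.011 = 60.055
  Cl: 1 × 35.450 = 35.450
  H: 6 × 1.008 = 6.048
  N: 1 × 14.007 = 14.007
Sum: 5×12.011 + 1×35.450 + 6×1.008 + 1×14.007 = 115.560 → 115.56 g/mol.

115.56 g/mol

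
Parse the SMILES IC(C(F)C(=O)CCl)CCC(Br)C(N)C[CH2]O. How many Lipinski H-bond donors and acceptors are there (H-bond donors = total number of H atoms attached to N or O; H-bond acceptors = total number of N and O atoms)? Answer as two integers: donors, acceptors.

3, 3

Donors: find every N or O and count the H atoms it carries.
  atom 6 (O): bond orders sum to 2 → 0 H
  atom 14 (N): bond orders sum to 1 → 2 H
  atom 17 (O): bond orders sum to 1 → 1 H
Lipinski HBD = 3.
Acceptors: N atoms = 1, O atoms = 2 → HBA = 3.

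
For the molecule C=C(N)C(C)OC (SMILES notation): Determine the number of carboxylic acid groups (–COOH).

0

Scan the SMILES for the carboxylic acid motif — none present.
Groups that are present: 1 alkene, 1 ether, 1 primary amine.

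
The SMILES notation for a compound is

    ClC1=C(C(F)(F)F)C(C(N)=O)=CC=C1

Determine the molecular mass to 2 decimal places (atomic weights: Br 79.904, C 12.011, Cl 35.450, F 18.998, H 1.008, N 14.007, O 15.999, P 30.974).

223.58 g/mol

First, the molecular formula is C8H5ClF3NO (counting implicit H from valence).
  C: 8 × 12.011 = 96.088
  Cl: 1 × 35.450 = 35.450
  F: 3 × 18.998 = 56.994
  H: 5 × 1.008 = 5.040
  N: 1 × 14.007 = 14.007
  O: 1 × 15.999 = 15.999
Sum: 8×12.011 + 1×35.450 + 3×18.998 + 5×1.008 + 1×14.007 + 1×15.999 = 223.578 → 223.58 g/mol.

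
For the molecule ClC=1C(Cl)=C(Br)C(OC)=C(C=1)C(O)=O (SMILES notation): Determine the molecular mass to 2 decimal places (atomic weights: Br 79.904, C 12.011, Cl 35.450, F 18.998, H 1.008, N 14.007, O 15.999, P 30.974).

299.93 g/mol

First, the molecular formula is C8H5BrCl2O3 (counting implicit H from valence).
  Br: 1 × 79.904 = 79.904
  C: 8 × 12.011 = 96.088
  Cl: 2 × 35.450 = 70.900
  H: 5 × 1.008 = 5.040
  O: 3 × 15.999 = 47.997
Sum: 1×79.904 + 8×12.011 + 2×35.450 + 5×1.008 + 3×15.999 = 299.929 → 299.93 g/mol.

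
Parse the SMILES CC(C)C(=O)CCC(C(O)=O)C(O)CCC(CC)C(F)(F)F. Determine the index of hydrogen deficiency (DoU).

Molecular formula: C15H25F3O4.
DoU = (2C + 2 + N − H − X) / 2, where X is the halogen count and O/S are ignored.
    = (2·15 + 2 + 0 − 25 − 3) / 2 = 4 / 2 = 2.

2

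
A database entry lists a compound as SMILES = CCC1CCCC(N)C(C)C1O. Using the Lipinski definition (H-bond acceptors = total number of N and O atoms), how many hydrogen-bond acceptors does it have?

N atoms: 1; O atoms: 1.
Lipinski HBA = 1 + 1 = 2.

2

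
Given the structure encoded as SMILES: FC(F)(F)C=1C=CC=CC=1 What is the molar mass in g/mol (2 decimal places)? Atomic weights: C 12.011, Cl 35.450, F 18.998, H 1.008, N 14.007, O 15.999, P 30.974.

First, the molecular formula is C7H5F3 (counting implicit H from valence).
  C: 7 × 12.011 = 84.077
  F: 3 × 18.998 = 56.994
  H: 5 × 1.008 = 5.040
Sum: 7×12.011 + 3×18.998 + 5×1.008 = 146.111 → 146.11 g/mol.

146.11 g/mol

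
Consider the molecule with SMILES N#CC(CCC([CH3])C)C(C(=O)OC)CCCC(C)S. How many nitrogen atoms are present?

Scan the SMILES for N atoms (remember two-letter symbols like Cl and Br are single atoms).
Nitrogen count: 1.

1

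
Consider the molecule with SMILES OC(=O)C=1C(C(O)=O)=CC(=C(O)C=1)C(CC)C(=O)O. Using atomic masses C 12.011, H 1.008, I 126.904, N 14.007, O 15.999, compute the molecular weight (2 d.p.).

268.22 g/mol

First, the molecular formula is C12H12O7 (counting implicit H from valence).
  C: 12 × 12.011 = 144.132
  H: 12 × 1.008 = 12.096
  O: 7 × 15.999 = 111.993
Sum: 12×12.011 + 12×1.008 + 7×15.999 = 268.221 → 268.22 g/mol.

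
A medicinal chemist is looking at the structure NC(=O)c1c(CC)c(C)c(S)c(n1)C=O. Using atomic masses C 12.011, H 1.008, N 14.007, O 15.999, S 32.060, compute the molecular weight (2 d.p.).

224.28 g/mol

First, the molecular formula is C10H12N2O2S (counting implicit H from valence).
  C: 10 × 12.011 = 120.110
  H: 12 × 1.008 = 12.096
  N: 2 × 14.007 = 28.014
  O: 2 × 15.999 = 31.998
  S: 1 × 32.060 = 32.060
Sum: 10×12.011 + 12×1.008 + 2×14.007 + 2×15.999 + 1×32.060 = 224.278 → 224.28 g/mol.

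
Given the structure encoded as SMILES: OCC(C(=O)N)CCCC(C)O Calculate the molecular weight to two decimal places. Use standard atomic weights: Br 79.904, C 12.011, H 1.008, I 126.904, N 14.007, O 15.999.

175.23 g/mol

First, the molecular formula is C8H17NO3 (counting implicit H from valence).
  C: 8 × 12.011 = 96.088
  H: 17 × 1.008 = 17.136
  N: 1 × 14.007 = 14.007
  O: 3 × 15.999 = 47.997
Sum: 8×12.011 + 17×1.008 + 1×14.007 + 3×15.999 = 175.228 → 175.23 g/mol.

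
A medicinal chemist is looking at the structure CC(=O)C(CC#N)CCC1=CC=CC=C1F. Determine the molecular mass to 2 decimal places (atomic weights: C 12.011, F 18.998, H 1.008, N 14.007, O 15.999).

First, the molecular formula is C13H14FNO (counting implicit H from valence).
  C: 13 × 12.011 = 156.143
  F: 1 × 18.998 = 18.998
  H: 14 × 1.008 = 14.112
  N: 1 × 14.007 = 14.007
  O: 1 × 15.999 = 15.999
Sum: 13×12.011 + 1×18.998 + 14×1.008 + 1×14.007 + 1×15.999 = 219.259 → 219.26 g/mol.

219.26 g/mol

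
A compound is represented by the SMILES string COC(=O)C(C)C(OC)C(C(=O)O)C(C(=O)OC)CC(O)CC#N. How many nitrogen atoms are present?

1

Scan the SMILES for N atoms (remember two-letter symbols like Cl and Br are single atoms).
Nitrogen count: 1.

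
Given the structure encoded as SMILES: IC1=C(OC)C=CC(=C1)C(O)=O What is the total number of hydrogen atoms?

7

Walk through each heavy atom and fill implicit hydrogens from standard valence (C 4, N 3, O 2, S 2, halogen 1):
  atom 1: I (halogen, monovalent) → 0 H
  atom 2: C, bond orders sum to 4 (valence 4) → 0 H
  atom 3: C, bond orders sum to 4 (valence 4) → 0 H
  atom 4: O, bond orders sum to 2 (valence 2) → 0 H
  atom 5: C, bond orders sum to 1 (valence 4) → 3 H
  atom 6: C, bond orders sum to 3 (valence 4) → 1 H
  atom 7: C, bond orders sum to 3 (valence 4) → 1 H
  atom 8: C, bond orders sum to 4 (valence 4) → 0 H
  atom 9: C, bond orders sum to 3 (valence 4) → 1 H
  atom 10: C, bond orders sum to 4 (valence 4) → 0 H
  atom 11: O, bond orders sum to 1 (valence 2) → 1 H
  atom 12: O, bond orders sum to 2 (valence 2) → 0 H
Total hydrogens: 7.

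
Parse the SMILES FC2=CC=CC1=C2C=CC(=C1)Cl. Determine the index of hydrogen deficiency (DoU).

7

Degree of unsaturation = (number of rings) + (number of π bonds).
Ring closures in the SMILES: 2.
π bonds: 5 double bonds (each 1 DoU) → 5 DoU from unsaturation.
Total DoU = 2 + 5 = 7.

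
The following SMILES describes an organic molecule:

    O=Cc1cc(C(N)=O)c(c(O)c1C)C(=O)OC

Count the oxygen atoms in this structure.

5

Scan the SMILES for O atoms (remember two-letter symbols like Cl and Br are single atoms).
Oxygen count: 5.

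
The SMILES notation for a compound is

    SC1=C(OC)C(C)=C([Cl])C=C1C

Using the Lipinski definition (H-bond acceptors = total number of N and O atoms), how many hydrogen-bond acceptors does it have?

N atoms: 0; O atoms: 1.
Lipinski HBA = 0 + 1 = 1.

1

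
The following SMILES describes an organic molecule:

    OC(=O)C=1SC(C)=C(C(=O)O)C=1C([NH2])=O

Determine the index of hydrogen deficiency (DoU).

Degree of unsaturation = (number of rings) + (number of π bonds).
Ring closures in the SMILES: 1.
π bonds: 5 double bonds (each 1 DoU) → 5 DoU from unsaturation.
Total DoU = 1 + 5 = 6.

6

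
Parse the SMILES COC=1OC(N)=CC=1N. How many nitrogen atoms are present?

2

Scan the SMILES for N atoms (remember two-letter symbols like Cl and Br are single atoms).
Nitrogen count: 2.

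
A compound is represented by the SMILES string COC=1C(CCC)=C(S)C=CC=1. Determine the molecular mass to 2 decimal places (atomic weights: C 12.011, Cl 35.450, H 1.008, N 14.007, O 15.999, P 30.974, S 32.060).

182.28 g/mol

First, the molecular formula is C10H14OS (counting implicit H from valence).
  C: 10 × 12.011 = 120.110
  H: 14 × 1.008 = 14.112
  O: 1 × 15.999 = 15.999
  S: 1 × 32.060 = 32.060
Sum: 10×12.011 + 14×1.008 + 1×15.999 + 1×32.060 = 182.281 → 182.28 g/mol.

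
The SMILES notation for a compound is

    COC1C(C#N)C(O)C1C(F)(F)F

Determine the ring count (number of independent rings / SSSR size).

In SMILES, each pair of matching ring-closure digits denotes one ring-closing bond; the number of such bonds equals the number of independent rings.
Ring-closure bonds here: 1.

1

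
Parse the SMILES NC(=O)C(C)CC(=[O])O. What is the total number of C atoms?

Count every carbon token in the SMILES (each C, including those in ring-closure positions and inside branches).
Carbon count: 5.

5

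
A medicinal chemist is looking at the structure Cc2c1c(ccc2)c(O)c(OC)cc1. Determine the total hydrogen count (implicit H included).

Walk through each heavy atom and fill implicit hydrogens from standard valence (C 4, N 3, O 2, S 2, halogen 1); for lowercase aromatic atoms, an aromatic c carries 1 H when it has two neighbours and 0 H with three, and aromatic n carries 0 H:
  atom 1: C, bond orders sum to 1 (valence 4) → 3 H
  atom 2: aromatic c, 3 neighbours → 0 H
  atom 3: aromatic c, 3 neighbours → 0 H
  atom 4: aromatic c, 3 neighbours → 0 H
  atom 5: aromatic c, 2 neighbours → 1 H
  atom 6: aromatic c, 2 neighbours → 1 H
  atom 7: aromatic c, 2 neighbours → 1 H
  atom 8: aromatic c, 3 neighbours → 0 H
  atom 9: O, bond orders sum to 1 (valence 2) → 1 H
  atom 10: aromatic c, 3 neighbours → 0 H
  atom 11: O, bond orders sum to 2 (valence 2) → 0 H
  atom 12: C, bond orders sum to 1 (valence 4) → 3 H
  atom 13: aromatic c, 2 neighbours → 1 H
  atom 14: aromatic c, 2 neighbours → 1 H
Total hydrogens: 12.

12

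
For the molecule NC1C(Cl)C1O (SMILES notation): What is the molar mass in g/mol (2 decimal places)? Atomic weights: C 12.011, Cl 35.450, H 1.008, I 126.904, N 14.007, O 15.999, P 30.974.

107.54 g/mol

First, the molecular formula is C3H6ClNO (counting implicit H from valence).
  C: 3 × 12.011 = 36.033
  Cl: 1 × 35.450 = 35.450
  H: 6 × 1.008 = 6.048
  N: 1 × 14.007 = 14.007
  O: 1 × 15.999 = 15.999
Sum: 3×12.011 + 1×35.450 + 6×1.008 + 1×14.007 + 1×15.999 = 107.537 → 107.54 g/mol.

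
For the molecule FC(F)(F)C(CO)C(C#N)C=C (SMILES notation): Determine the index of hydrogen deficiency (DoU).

Degree of unsaturation = (number of rings) + (number of π bonds).
Ring closures in the SMILES: 0.
π bonds: 1 double bond (each 1 DoU), 1 triple bond (each 2 DoU) → 3 DoU from unsaturation.
Total DoU = 0 + 3 = 3.

3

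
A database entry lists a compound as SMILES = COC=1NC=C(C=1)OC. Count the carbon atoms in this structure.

Count every carbon token in the SMILES (each C, including those in ring-closure positions and inside branches).
Carbon count: 6.

6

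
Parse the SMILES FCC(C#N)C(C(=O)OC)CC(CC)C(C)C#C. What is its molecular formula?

C14H20FNO2

Walk through each heavy atom and fill implicit hydrogens from standard valence (C 4, N 3, O 2, S 2, halogen 1):
  atom 1: F (halogen, monovalent) → 0 H
  atom 2: C, bond orders sum to 2 (valence 4) → 2 H
  atom 3: C, bond orders sum to 3 (valence 4) → 1 H
  atom 4: C, bond orders sum to 4 (valence 4) → 0 H
  atom 5: N, bond orders sum to 3 (valence 3) → 0 H
  atom 6: C, bond orders sum to 3 (valence 4) → 1 H
  atom 7: C, bond orders sum to 4 (valence 4) → 0 H
  atom 8: O, bond orders sum to 2 (valence 2) → 0 H
  atom 9: O, bond orders sum to 2 (valence 2) → 0 H
  atom 10: C, bond orders sum to 1 (valence 4) → 3 H
  atom 11: C, bond orders sum to 2 (valence 4) → 2 H
  atom 12: C, bond orders sum to 3 (valence 4) → 1 H
  atom 13: C, bond orders sum to 2 (valence 4) → 2 H
  atom 14: C, bond orders sum to 1 (valence 4) → 3 H
  atom 15: C, bond orders sum to 3 (valence 4) → 1 H
  atom 16: C, bond orders sum to 1 (valence 4) → 3 H
  atom 17: C, bond orders sum to 4 (valence 4) → 0 H
  atom 18: C, bond orders sum to 3 (valence 4) → 1 H
Totals → C:14, H:20, F:1, N:1, O:2.
In Hill order: C14H20FNO2.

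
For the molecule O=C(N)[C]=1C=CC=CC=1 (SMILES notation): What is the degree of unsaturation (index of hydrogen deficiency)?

Degree of unsaturation = (number of rings) + (number of π bonds).
Ring closures in the SMILES: 1.
π bonds: 4 double bonds (each 1 DoU) → 4 DoU from unsaturation.
Total DoU = 1 + 4 = 5.

5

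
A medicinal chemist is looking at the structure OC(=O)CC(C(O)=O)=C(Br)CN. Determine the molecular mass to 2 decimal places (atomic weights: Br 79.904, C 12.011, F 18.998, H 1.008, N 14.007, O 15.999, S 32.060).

238.04 g/mol

First, the molecular formula is C6H8BrNO4 (counting implicit H from valence).
  Br: 1 × 79.904 = 79.904
  C: 6 × 12.011 = 72.066
  H: 8 × 1.008 = 8.064
  N: 1 × 14.007 = 14.007
  O: 4 × 15.999 = 63.996
Sum: 1×79.904 + 6×12.011 + 8×1.008 + 1×14.007 + 4×15.999 = 238.037 → 238.04 g/mol.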